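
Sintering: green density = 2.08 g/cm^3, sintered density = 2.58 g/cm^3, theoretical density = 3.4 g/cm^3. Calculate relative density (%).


Relative = 2.58 / 3.4 * 100 = 75.9%

75.9


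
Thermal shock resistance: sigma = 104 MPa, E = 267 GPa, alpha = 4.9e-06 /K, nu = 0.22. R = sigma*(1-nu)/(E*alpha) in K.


R = 104*(1-0.22)/(267*1000*4.9e-06) = 62 K

62


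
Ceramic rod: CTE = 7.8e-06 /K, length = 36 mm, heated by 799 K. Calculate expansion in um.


dL = 7.8e-06 * 36 * 799 * 1000 = 224.359 um

224.359


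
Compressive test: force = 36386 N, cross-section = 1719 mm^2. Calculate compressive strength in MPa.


CS = 36386 / 1719 = 21.2 MPa

21.2


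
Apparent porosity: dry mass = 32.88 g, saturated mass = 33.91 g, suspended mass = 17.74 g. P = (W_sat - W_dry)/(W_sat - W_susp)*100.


P = (33.91 - 32.88) / (33.91 - 17.74) * 100 = 1.03 / 16.17 * 100 = 6.4%

6.4


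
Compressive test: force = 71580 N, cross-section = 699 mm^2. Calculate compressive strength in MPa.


CS = 71580 / 699 = 102.4 MPa

102.4


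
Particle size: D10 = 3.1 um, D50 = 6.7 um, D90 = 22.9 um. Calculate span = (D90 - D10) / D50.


Span = (22.9 - 3.1) / 6.7 = 19.8 / 6.7 = 2.955

2.955


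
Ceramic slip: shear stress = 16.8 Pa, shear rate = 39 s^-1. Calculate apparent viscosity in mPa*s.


eta = tau/gamma * 1000 = 16.8/39 * 1000 = 430.8 mPa*s

430.8


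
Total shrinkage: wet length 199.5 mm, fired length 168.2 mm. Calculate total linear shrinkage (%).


TS = (199.5 - 168.2) / 199.5 * 100 = 15.69%

15.69


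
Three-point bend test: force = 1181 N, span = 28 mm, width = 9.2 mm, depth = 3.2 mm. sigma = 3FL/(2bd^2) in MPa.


sigma = 3*1181*28/(2*9.2*3.2^2) = 526.5 MPa

526.5


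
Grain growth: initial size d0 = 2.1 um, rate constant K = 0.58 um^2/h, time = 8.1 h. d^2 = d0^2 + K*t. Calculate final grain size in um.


d^2 = 2.1^2 + 0.58*8.1 = 9.108
d = sqrt(9.108) = 3.02 um

3.02


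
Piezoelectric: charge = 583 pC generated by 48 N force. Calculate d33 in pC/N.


d33 = 583 / 48 = 12.1 pC/N

12.1


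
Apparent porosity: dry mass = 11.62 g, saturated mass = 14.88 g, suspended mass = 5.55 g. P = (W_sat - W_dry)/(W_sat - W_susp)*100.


P = (14.88 - 11.62) / (14.88 - 5.55) * 100 = 3.26 / 9.33 * 100 = 34.9%

34.9


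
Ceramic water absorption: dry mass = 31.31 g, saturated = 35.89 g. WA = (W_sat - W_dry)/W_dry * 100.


WA = (35.89 - 31.31) / 31.31 * 100 = 14.63%

14.63


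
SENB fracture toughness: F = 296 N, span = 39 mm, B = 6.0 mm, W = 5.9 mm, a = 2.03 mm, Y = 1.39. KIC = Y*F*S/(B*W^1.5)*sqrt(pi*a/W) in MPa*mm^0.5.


KIC = 1.39*296*39/(6.0*5.9^1.5)*sqrt(pi*2.03/5.9) = 194.02

194.02


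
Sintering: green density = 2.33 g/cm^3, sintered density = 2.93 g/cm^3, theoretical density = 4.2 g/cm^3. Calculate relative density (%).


Relative = 2.93 / 4.2 * 100 = 69.8%

69.8


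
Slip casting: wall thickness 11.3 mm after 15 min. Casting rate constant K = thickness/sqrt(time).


K = 11.3 / sqrt(15) = 11.3 / 3.873 = 2.918 mm/min^0.5

2.918


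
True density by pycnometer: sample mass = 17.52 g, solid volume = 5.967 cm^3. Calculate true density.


TD = 17.52 / 5.967 = 2.936 g/cm^3

2.936


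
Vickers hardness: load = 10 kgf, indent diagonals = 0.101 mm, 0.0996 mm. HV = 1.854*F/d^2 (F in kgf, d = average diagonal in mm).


d_avg = (0.101+0.0996)/2 = 0.1003 mm
HV = 1.854*10/0.1003^2 = 1843

1843


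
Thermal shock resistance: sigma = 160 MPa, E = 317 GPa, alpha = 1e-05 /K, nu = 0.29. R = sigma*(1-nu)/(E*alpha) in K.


R = 160*(1-0.29)/(317*1000*1e-05) = 36 K

36


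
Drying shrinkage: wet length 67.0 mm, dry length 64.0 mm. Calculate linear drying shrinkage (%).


DS = (67.0 - 64.0) / 67.0 * 100 = 4.48%

4.48


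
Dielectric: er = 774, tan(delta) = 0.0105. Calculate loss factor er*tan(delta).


Loss = 774 * 0.0105 = 8.127

8.127


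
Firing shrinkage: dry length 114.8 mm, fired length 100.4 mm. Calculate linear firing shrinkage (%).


FS = (114.8 - 100.4) / 114.8 * 100 = 12.54%

12.54


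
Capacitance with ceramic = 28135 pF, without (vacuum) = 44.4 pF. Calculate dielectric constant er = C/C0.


er = 28135 / 44.4 = 633.67

633.67


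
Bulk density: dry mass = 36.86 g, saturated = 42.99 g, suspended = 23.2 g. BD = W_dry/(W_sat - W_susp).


BD = 36.86 / (42.99 - 23.2) = 36.86 / 19.79 = 1.863 g/cm^3

1.863


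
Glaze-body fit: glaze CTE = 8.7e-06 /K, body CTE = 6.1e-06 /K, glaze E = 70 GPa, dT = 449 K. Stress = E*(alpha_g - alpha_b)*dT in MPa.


Stress = 70*1000*(8.7e-06 - 6.1e-06)*449 = 81.7 MPa

81.7


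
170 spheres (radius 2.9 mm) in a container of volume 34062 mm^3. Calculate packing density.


V_sphere = 4/3*pi*2.9^3 = 102.1604 mm^3
Total V = 170*102.1604 = 17367.268 mm^3
PD = 17367.268 / 34062 = 0.51

0.51


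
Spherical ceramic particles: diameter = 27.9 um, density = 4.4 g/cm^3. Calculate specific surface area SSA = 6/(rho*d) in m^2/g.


SSA = 6 / (4.4 * 27.9) = 0.049 m^2/g

0.049


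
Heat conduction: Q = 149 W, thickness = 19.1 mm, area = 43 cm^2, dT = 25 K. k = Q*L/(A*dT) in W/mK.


k = 149*19.1/1000/(43/10000*25) = 26.47 W/mK

26.47


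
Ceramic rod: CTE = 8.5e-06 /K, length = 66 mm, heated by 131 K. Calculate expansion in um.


dL = 8.5e-06 * 66 * 131 * 1000 = 73.491 um

73.491


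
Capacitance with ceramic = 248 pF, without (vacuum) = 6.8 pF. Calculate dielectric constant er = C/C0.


er = 248 / 6.8 = 36.47

36.47


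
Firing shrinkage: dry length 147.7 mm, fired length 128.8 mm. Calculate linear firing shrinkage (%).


FS = (147.7 - 128.8) / 147.7 * 100 = 12.8%

12.8


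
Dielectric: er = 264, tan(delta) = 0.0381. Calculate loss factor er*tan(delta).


Loss = 264 * 0.0381 = 10.058

10.058


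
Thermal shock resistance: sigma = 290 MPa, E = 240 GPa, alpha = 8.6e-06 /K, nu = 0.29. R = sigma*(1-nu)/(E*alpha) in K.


R = 290*(1-0.29)/(240*1000*8.6e-06) = 100 K

100


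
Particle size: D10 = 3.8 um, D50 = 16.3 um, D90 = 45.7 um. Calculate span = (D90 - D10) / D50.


Span = (45.7 - 3.8) / 16.3 = 41.9 / 16.3 = 2.571

2.571


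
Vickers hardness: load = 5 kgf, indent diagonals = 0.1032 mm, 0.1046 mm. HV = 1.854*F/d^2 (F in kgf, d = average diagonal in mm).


d_avg = (0.1032+0.1046)/2 = 0.1039 mm
HV = 1.854*5/0.1039^2 = 859

859


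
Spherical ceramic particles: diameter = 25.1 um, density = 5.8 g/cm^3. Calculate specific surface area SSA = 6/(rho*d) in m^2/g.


SSA = 6 / (5.8 * 25.1) = 0.041 m^2/g

0.041


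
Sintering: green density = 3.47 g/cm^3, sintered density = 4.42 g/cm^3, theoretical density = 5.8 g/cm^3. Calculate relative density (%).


Relative = 4.42 / 5.8 * 100 = 76.2%

76.2


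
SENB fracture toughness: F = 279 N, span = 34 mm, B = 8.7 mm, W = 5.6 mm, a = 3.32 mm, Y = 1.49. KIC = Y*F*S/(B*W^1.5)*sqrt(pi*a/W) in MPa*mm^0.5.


KIC = 1.49*279*34/(8.7*5.6^1.5)*sqrt(pi*3.32/5.6) = 167.31

167.31


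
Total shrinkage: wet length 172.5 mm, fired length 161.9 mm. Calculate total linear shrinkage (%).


TS = (172.5 - 161.9) / 172.5 * 100 = 6.14%

6.14


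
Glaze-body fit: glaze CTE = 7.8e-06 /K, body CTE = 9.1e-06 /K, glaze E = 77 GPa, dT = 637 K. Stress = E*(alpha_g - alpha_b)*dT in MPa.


Stress = 77*1000*(7.8e-06 - 9.1e-06)*637 = -63.8 MPa

-63.8


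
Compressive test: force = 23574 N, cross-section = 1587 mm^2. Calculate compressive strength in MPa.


CS = 23574 / 1587 = 14.9 MPa

14.9


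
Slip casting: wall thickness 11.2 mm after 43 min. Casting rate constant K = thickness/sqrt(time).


K = 11.2 / sqrt(43) = 11.2 / 6.5574 = 1.708 mm/min^0.5

1.708


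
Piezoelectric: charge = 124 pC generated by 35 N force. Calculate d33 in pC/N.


d33 = 124 / 35 = 3.5 pC/N

3.5


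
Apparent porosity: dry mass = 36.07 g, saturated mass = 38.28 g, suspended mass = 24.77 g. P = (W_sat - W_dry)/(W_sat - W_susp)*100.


P = (38.28 - 36.07) / (38.28 - 24.77) * 100 = 2.21 / 13.51 * 100 = 16.4%

16.4


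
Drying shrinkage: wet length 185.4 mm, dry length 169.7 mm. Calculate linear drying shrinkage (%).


DS = (185.4 - 169.7) / 185.4 * 100 = 8.47%

8.47


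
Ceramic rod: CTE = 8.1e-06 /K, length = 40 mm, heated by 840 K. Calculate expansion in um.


dL = 8.1e-06 * 40 * 840 * 1000 = 272.16 um

272.16


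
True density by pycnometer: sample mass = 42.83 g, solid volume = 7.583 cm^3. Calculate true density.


TD = 42.83 / 7.583 = 5.648 g/cm^3

5.648


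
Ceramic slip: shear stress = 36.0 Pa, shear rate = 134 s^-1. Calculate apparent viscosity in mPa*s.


eta = tau/gamma * 1000 = 36.0/134 * 1000 = 268.7 mPa*s

268.7


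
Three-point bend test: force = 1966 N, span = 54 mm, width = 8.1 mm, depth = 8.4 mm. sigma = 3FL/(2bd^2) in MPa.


sigma = 3*1966*54/(2*8.1*8.4^2) = 278.6 MPa

278.6


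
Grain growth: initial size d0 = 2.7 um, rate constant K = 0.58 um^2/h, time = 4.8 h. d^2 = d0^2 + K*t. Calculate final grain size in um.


d^2 = 2.7^2 + 0.58*4.8 = 10.074
d = sqrt(10.074) = 3.17 um

3.17


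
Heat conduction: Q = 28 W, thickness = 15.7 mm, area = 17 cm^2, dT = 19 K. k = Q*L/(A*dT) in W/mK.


k = 28*15.7/1000/(17/10000*19) = 13.61 W/mK

13.61


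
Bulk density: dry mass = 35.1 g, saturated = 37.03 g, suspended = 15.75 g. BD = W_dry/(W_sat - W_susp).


BD = 35.1 / (37.03 - 15.75) = 35.1 / 21.28 = 1.649 g/cm^3

1.649


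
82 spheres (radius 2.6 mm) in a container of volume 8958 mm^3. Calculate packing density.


V_sphere = 4/3*pi*2.6^3 = 73.6222 mm^3
Total V = 82*73.6222 = 6037.0204 mm^3
PD = 6037.0204 / 8958 = 0.674

0.674


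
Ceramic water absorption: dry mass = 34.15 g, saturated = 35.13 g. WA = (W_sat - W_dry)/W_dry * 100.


WA = (35.13 - 34.15) / 34.15 * 100 = 2.87%

2.87


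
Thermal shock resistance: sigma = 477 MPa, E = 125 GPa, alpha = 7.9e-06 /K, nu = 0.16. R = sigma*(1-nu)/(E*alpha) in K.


R = 477*(1-0.16)/(125*1000*7.9e-06) = 406 K

406


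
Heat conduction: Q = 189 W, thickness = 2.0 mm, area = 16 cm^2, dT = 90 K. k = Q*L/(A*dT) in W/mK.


k = 189*2.0/1000/(16/10000*90) = 2.63 W/mK

2.63


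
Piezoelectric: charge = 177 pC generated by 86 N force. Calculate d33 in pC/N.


d33 = 177 / 86 = 2.1 pC/N

2.1


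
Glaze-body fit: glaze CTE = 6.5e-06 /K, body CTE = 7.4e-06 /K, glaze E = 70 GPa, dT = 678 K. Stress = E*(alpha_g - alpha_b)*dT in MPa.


Stress = 70*1000*(6.5e-06 - 7.4e-06)*678 = -42.7 MPa

-42.7


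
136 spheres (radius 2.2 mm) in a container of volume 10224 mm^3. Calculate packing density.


V_sphere = 4/3*pi*2.2^3 = 44.6022 mm^3
Total V = 136*44.6022 = 6065.8992 mm^3
PD = 6065.8992 / 10224 = 0.593

0.593


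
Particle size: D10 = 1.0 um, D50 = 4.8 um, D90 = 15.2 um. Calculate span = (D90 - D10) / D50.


Span = (15.2 - 1.0) / 4.8 = 14.2 / 4.8 = 2.958

2.958


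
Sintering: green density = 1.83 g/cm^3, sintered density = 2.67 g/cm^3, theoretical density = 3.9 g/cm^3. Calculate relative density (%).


Relative = 2.67 / 3.9 * 100 = 68.5%

68.5


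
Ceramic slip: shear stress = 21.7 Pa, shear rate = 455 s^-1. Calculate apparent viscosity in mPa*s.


eta = tau/gamma * 1000 = 21.7/455 * 1000 = 47.7 mPa*s

47.7


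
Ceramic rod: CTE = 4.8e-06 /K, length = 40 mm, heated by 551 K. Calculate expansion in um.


dL = 4.8e-06 * 40 * 551 * 1000 = 105.792 um

105.792


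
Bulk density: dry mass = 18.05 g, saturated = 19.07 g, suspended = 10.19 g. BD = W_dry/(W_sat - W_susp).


BD = 18.05 / (19.07 - 10.19) = 18.05 / 8.88 = 2.033 g/cm^3

2.033


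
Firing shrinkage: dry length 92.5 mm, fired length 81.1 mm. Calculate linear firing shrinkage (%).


FS = (92.5 - 81.1) / 92.5 * 100 = 12.32%

12.32


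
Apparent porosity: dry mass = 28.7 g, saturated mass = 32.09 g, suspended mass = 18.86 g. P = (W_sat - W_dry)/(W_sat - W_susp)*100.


P = (32.09 - 28.7) / (32.09 - 18.86) * 100 = 3.39 / 13.23 * 100 = 25.6%

25.6


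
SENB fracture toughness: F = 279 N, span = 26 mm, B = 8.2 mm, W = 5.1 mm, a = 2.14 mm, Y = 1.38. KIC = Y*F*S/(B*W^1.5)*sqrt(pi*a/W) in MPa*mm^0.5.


KIC = 1.38*279*26/(8.2*5.1^1.5)*sqrt(pi*2.14/5.1) = 121.7

121.7


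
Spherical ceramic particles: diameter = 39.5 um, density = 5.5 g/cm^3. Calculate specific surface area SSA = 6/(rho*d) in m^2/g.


SSA = 6 / (5.5 * 39.5) = 0.028 m^2/g

0.028


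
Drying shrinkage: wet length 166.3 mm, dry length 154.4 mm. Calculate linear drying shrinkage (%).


DS = (166.3 - 154.4) / 166.3 * 100 = 7.16%

7.16


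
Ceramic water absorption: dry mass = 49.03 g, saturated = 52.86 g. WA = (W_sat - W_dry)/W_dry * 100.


WA = (52.86 - 49.03) / 49.03 * 100 = 7.81%

7.81


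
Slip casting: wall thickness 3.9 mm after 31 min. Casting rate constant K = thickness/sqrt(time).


K = 3.9 / sqrt(31) = 3.9 / 5.5678 = 0.7 mm/min^0.5

0.7


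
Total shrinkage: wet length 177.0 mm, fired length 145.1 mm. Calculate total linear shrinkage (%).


TS = (177.0 - 145.1) / 177.0 * 100 = 18.02%

18.02


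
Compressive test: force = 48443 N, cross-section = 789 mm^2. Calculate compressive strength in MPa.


CS = 48443 / 789 = 61.4 MPa

61.4


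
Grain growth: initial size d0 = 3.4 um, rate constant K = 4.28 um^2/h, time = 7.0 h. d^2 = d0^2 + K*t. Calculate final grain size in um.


d^2 = 3.4^2 + 4.28*7.0 = 41.52
d = sqrt(41.52) = 6.44 um

6.44


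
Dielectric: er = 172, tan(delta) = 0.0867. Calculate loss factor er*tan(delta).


Loss = 172 * 0.0867 = 14.912

14.912


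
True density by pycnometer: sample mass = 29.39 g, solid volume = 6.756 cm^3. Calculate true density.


TD = 29.39 / 6.756 = 4.35 g/cm^3

4.35


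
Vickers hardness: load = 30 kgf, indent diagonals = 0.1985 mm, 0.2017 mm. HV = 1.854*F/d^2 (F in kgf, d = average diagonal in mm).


d_avg = (0.1985+0.2017)/2 = 0.2001 mm
HV = 1.854*30/0.2001^2 = 1389

1389


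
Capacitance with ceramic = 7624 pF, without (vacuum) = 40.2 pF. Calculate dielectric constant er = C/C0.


er = 7624 / 40.2 = 189.65

189.65


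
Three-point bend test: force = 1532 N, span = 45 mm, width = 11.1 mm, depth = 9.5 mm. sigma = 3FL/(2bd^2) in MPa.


sigma = 3*1532*45/(2*11.1*9.5^2) = 103.2 MPa

103.2


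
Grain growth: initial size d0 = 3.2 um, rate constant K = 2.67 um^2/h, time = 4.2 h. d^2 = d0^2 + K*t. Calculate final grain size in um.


d^2 = 3.2^2 + 2.67*4.2 = 21.454
d = sqrt(21.454) = 4.63 um

4.63


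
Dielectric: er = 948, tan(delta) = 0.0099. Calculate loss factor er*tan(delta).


Loss = 948 * 0.0099 = 9.385

9.385


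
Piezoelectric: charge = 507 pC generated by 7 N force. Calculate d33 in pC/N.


d33 = 507 / 7 = 72.4 pC/N

72.4


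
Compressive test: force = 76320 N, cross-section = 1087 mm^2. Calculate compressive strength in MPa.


CS = 76320 / 1087 = 70.2 MPa

70.2


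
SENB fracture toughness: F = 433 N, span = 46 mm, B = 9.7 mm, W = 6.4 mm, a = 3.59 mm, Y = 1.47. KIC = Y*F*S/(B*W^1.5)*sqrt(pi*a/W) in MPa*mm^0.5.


KIC = 1.47*433*46/(9.7*6.4^1.5)*sqrt(pi*3.59/6.4) = 247.49

247.49


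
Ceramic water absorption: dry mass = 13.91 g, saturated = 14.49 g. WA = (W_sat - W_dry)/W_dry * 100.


WA = (14.49 - 13.91) / 13.91 * 100 = 4.17%

4.17


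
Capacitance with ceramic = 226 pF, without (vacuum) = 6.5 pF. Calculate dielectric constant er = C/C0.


er = 226 / 6.5 = 34.77

34.77


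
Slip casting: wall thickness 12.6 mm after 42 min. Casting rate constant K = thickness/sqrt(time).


K = 12.6 / sqrt(42) = 12.6 / 6.4807 = 1.944 mm/min^0.5

1.944


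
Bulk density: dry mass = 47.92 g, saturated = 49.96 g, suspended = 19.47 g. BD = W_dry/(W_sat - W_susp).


BD = 47.92 / (49.96 - 19.47) = 47.92 / 30.49 = 1.572 g/cm^3

1.572


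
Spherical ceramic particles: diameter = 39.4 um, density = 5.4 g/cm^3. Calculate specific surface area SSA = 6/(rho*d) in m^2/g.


SSA = 6 / (5.4 * 39.4) = 0.028 m^2/g

0.028


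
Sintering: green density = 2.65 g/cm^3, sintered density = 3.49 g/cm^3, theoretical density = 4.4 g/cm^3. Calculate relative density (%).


Relative = 3.49 / 4.4 * 100 = 79.3%

79.3


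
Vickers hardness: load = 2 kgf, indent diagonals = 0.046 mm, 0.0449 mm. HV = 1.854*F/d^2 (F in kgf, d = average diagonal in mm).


d_avg = (0.046+0.0449)/2 = 0.04545 mm
HV = 1.854*2/0.04545^2 = 1795

1795


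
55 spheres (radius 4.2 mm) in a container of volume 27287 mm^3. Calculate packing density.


V_sphere = 4/3*pi*4.2^3 = 310.3391 mm^3
Total V = 55*310.3391 = 17068.6505 mm^3
PD = 17068.6505 / 27287 = 0.626

0.626


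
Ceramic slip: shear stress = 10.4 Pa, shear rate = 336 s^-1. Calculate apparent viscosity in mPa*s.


eta = tau/gamma * 1000 = 10.4/336 * 1000 = 31.0 mPa*s

31.0


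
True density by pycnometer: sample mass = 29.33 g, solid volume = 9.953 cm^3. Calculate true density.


TD = 29.33 / 9.953 = 2.947 g/cm^3

2.947


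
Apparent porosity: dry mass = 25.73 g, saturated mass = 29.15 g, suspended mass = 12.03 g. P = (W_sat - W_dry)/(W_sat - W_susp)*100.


P = (29.15 - 25.73) / (29.15 - 12.03) * 100 = 3.42 / 17.12 * 100 = 20.0%

20.0


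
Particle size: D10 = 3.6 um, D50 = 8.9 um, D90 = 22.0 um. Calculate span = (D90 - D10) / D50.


Span = (22.0 - 3.6) / 8.9 = 18.4 / 8.9 = 2.067

2.067


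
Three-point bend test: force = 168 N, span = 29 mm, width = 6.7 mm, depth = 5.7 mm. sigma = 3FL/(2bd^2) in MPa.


sigma = 3*168*29/(2*6.7*5.7^2) = 33.6 MPa

33.6


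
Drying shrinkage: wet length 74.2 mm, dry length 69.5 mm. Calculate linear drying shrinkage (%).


DS = (74.2 - 69.5) / 74.2 * 100 = 6.33%

6.33


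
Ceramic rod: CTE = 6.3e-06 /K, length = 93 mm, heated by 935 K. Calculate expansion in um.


dL = 6.3e-06 * 93 * 935 * 1000 = 547.817 um

547.817


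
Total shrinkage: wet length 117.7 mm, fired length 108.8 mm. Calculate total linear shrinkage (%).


TS = (117.7 - 108.8) / 117.7 * 100 = 7.56%

7.56


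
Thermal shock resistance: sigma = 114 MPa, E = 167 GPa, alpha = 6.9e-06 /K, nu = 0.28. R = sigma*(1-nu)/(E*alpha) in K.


R = 114*(1-0.28)/(167*1000*6.9e-06) = 71 K

71


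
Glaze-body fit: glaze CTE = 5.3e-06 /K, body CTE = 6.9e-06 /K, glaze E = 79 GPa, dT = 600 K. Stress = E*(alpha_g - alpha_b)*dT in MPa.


Stress = 79*1000*(5.3e-06 - 6.9e-06)*600 = -75.8 MPa

-75.8


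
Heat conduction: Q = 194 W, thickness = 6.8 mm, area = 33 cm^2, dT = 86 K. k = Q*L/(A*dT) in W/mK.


k = 194*6.8/1000/(33/10000*86) = 4.65 W/mK

4.65


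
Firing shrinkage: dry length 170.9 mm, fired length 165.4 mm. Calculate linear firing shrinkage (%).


FS = (170.9 - 165.4) / 170.9 * 100 = 3.22%

3.22


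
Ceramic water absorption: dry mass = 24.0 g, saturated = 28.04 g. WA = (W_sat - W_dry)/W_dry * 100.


WA = (28.04 - 24.0) / 24.0 * 100 = 16.83%

16.83


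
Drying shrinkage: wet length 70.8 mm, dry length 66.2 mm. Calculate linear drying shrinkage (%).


DS = (70.8 - 66.2) / 70.8 * 100 = 6.5%

6.5


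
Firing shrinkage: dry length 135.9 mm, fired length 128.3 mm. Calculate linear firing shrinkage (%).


FS = (135.9 - 128.3) / 135.9 * 100 = 5.59%

5.59


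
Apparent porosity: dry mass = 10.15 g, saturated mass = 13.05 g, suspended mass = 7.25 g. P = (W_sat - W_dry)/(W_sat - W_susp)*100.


P = (13.05 - 10.15) / (13.05 - 7.25) * 100 = 2.9 / 5.8 * 100 = 50.0%

50.0


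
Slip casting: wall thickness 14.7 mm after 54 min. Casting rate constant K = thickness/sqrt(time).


K = 14.7 / sqrt(54) = 14.7 / 7.3485 = 2.0 mm/min^0.5

2.0


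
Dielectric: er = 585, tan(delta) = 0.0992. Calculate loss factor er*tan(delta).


Loss = 585 * 0.0992 = 58.032

58.032


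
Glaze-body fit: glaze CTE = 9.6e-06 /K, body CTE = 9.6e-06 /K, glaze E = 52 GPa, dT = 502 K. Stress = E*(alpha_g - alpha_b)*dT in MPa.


Stress = 52*1000*(9.6e-06 - 9.6e-06)*502 = 0.0 MPa

0.0


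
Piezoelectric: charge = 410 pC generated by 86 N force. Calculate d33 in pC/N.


d33 = 410 / 86 = 4.8 pC/N

4.8


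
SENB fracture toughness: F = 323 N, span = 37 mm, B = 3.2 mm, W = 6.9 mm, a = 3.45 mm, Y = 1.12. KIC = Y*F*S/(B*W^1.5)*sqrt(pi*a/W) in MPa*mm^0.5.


KIC = 1.12*323*37/(3.2*6.9^1.5)*sqrt(pi*3.45/6.9) = 289.24

289.24


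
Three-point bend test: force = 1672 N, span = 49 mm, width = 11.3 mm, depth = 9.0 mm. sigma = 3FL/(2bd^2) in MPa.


sigma = 3*1672*49/(2*11.3*9.0^2) = 134.3 MPa

134.3


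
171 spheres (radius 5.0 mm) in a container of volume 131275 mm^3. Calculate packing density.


V_sphere = 4/3*pi*5.0^3 = 523.5988 mm^3
Total V = 171*523.5988 = 89535.3948 mm^3
PD = 89535.3948 / 131275 = 0.682

0.682


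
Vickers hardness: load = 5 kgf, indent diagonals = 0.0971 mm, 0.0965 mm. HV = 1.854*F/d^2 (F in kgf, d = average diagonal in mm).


d_avg = (0.0971+0.0965)/2 = 0.0968 mm
HV = 1.854*5/0.0968^2 = 989

989


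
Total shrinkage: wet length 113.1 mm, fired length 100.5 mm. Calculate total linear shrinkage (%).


TS = (113.1 - 100.5) / 113.1 * 100 = 11.14%

11.14


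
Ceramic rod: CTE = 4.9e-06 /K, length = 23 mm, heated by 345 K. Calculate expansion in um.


dL = 4.9e-06 * 23 * 345 * 1000 = 38.882 um

38.882


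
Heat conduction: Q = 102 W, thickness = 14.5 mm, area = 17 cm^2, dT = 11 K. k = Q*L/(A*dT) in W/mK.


k = 102*14.5/1000/(17/10000*11) = 79.09 W/mK

79.09


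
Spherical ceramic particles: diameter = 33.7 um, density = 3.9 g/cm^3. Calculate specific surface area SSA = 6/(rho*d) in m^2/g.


SSA = 6 / (3.9 * 33.7) = 0.046 m^2/g

0.046


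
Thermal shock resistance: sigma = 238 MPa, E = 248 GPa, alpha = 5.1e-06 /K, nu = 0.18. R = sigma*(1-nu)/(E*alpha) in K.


R = 238*(1-0.18)/(248*1000*5.1e-06) = 154 K

154


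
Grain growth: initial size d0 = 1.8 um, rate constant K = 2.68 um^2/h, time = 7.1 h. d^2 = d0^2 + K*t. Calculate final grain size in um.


d^2 = 1.8^2 + 2.68*7.1 = 22.268
d = sqrt(22.268) = 4.72 um

4.72


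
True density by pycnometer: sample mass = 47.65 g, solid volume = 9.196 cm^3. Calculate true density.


TD = 47.65 / 9.196 = 5.182 g/cm^3

5.182


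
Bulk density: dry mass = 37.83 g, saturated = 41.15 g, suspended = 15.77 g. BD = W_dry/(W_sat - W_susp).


BD = 37.83 / (41.15 - 15.77) = 37.83 / 25.38 = 1.491 g/cm^3

1.491


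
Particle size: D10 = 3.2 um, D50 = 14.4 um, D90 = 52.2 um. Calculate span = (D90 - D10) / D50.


Span = (52.2 - 3.2) / 14.4 = 49.0 / 14.4 = 3.403

3.403


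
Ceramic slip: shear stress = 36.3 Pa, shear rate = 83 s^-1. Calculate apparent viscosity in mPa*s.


eta = tau/gamma * 1000 = 36.3/83 * 1000 = 437.3 mPa*s

437.3


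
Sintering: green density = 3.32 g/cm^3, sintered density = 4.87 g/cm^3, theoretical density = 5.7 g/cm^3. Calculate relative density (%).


Relative = 4.87 / 5.7 * 100 = 85.4%

85.4


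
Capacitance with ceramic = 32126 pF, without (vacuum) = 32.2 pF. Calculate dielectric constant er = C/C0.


er = 32126 / 32.2 = 997.7

997.7


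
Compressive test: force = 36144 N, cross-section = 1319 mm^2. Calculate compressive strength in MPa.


CS = 36144 / 1319 = 27.4 MPa

27.4


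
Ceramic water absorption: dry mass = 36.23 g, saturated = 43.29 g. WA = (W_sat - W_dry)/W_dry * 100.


WA = (43.29 - 36.23) / 36.23 * 100 = 19.49%

19.49


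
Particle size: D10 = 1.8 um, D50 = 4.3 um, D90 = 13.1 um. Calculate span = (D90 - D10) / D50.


Span = (13.1 - 1.8) / 4.3 = 11.3 / 4.3 = 2.628

2.628


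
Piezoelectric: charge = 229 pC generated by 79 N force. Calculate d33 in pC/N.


d33 = 229 / 79 = 2.9 pC/N

2.9


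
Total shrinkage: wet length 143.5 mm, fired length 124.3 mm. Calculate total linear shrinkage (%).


TS = (143.5 - 124.3) / 143.5 * 100 = 13.38%

13.38


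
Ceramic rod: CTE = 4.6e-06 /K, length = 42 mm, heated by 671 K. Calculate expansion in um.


dL = 4.6e-06 * 42 * 671 * 1000 = 129.637 um

129.637


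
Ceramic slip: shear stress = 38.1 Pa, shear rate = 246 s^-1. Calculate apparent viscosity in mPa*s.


eta = tau/gamma * 1000 = 38.1/246 * 1000 = 154.9 mPa*s

154.9


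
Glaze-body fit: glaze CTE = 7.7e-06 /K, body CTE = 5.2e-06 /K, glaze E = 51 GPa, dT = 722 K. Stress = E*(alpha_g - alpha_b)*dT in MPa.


Stress = 51*1000*(7.7e-06 - 5.2e-06)*722 = 92.1 MPa

92.1


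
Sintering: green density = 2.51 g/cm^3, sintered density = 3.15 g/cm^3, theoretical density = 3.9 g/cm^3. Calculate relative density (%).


Relative = 3.15 / 3.9 * 100 = 80.8%

80.8


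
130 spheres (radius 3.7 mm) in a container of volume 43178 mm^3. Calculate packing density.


V_sphere = 4/3*pi*3.7^3 = 212.1748 mm^3
Total V = 130*212.1748 = 27582.724 mm^3
PD = 27582.724 / 43178 = 0.639

0.639


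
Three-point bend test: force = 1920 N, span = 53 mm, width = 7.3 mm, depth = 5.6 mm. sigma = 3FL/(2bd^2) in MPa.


sigma = 3*1920*53/(2*7.3*5.6^2) = 666.8 MPa

666.8


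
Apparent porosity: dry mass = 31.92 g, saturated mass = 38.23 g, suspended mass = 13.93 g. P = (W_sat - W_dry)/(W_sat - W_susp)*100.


P = (38.23 - 31.92) / (38.23 - 13.93) * 100 = 6.31 / 24.3 * 100 = 26.0%

26.0


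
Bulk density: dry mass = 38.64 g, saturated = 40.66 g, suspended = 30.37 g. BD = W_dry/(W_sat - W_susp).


BD = 38.64 / (40.66 - 30.37) = 38.64 / 10.29 = 3.755 g/cm^3

3.755


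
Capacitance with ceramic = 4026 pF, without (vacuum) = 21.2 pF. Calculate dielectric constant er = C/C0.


er = 4026 / 21.2 = 189.91

189.91


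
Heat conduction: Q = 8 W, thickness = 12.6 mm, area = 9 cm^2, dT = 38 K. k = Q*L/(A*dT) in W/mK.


k = 8*12.6/1000/(9/10000*38) = 2.95 W/mK

2.95


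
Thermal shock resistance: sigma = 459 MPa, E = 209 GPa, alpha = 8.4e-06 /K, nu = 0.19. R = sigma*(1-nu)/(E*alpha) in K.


R = 459*(1-0.19)/(209*1000*8.4e-06) = 212 K

212


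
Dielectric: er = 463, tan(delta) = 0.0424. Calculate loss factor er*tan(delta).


Loss = 463 * 0.0424 = 19.631

19.631


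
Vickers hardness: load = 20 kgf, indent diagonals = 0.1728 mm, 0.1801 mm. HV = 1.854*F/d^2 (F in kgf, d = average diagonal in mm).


d_avg = (0.1728+0.1801)/2 = 0.17645 mm
HV = 1.854*20/0.17645^2 = 1191

1191


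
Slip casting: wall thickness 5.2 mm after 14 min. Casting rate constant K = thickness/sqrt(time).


K = 5.2 / sqrt(14) = 5.2 / 3.7417 = 1.39 mm/min^0.5

1.39


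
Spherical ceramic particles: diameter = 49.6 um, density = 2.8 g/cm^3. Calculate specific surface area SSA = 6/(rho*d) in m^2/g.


SSA = 6 / (2.8 * 49.6) = 0.043 m^2/g

0.043


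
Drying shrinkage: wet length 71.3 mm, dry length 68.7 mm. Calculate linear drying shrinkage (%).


DS = (71.3 - 68.7) / 71.3 * 100 = 3.65%

3.65


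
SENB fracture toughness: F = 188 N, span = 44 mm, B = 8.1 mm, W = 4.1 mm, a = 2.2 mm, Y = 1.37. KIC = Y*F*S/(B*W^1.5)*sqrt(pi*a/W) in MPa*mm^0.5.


KIC = 1.37*188*44/(8.1*4.1^1.5)*sqrt(pi*2.2/4.1) = 218.81

218.81


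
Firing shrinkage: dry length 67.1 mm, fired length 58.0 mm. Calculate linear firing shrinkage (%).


FS = (67.1 - 58.0) / 67.1 * 100 = 13.56%

13.56


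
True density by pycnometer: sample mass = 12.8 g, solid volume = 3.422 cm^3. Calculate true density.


TD = 12.8 / 3.422 = 3.741 g/cm^3

3.741


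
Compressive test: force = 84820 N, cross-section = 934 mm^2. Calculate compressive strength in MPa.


CS = 84820 / 934 = 90.8 MPa

90.8


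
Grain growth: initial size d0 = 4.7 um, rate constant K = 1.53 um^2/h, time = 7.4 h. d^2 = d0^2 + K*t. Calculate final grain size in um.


d^2 = 4.7^2 + 1.53*7.4 = 33.412
d = sqrt(33.412) = 5.78 um

5.78


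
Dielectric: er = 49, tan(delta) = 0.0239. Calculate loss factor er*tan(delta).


Loss = 49 * 0.0239 = 1.171

1.171


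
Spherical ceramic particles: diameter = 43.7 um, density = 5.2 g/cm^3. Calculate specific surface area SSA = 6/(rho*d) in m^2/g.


SSA = 6 / (5.2 * 43.7) = 0.026 m^2/g

0.026


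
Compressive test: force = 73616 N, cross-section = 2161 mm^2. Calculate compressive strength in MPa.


CS = 73616 / 2161 = 34.1 MPa

34.1


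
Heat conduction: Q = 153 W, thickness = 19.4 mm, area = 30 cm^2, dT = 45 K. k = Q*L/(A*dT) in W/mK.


k = 153*19.4/1000/(30/10000*45) = 21.99 W/mK

21.99


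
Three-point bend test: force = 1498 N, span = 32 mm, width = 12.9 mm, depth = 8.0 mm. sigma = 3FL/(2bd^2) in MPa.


sigma = 3*1498*32/(2*12.9*8.0^2) = 87.1 MPa

87.1


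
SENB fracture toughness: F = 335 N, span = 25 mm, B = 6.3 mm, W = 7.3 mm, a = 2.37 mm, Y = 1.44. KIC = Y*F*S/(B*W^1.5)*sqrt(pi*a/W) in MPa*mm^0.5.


KIC = 1.44*335*25/(6.3*7.3^1.5)*sqrt(pi*2.37/7.3) = 98.02

98.02


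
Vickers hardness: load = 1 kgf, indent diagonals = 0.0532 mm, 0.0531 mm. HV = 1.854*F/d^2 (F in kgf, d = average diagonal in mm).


d_avg = (0.0532+0.0531)/2 = 0.05315 mm
HV = 1.854*1/0.05315^2 = 656

656


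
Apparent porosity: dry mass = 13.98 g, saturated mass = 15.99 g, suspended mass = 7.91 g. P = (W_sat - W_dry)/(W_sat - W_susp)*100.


P = (15.99 - 13.98) / (15.99 - 7.91) * 100 = 2.01 / 8.08 * 100 = 24.9%

24.9


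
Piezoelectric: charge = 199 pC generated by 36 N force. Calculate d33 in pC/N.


d33 = 199 / 36 = 5.5 pC/N

5.5


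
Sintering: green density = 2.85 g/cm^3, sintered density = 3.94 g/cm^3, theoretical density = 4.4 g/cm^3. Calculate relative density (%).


Relative = 3.94 / 4.4 * 100 = 89.5%

89.5


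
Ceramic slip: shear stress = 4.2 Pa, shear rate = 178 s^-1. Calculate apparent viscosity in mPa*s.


eta = tau/gamma * 1000 = 4.2/178 * 1000 = 23.6 mPa*s

23.6


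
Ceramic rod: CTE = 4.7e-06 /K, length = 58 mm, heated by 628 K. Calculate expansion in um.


dL = 4.7e-06 * 58 * 628 * 1000 = 171.193 um

171.193


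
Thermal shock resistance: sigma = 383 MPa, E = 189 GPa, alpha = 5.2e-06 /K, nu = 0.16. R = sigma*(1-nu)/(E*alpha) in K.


R = 383*(1-0.16)/(189*1000*5.2e-06) = 327 K

327


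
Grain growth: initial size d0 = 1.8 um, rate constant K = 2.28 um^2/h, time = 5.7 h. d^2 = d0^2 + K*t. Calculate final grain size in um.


d^2 = 1.8^2 + 2.28*5.7 = 16.236
d = sqrt(16.236) = 4.03 um

4.03


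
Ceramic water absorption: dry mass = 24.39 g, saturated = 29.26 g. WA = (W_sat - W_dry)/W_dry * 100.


WA = (29.26 - 24.39) / 24.39 * 100 = 19.97%

19.97


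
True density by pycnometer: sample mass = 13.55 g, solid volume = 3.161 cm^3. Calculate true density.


TD = 13.55 / 3.161 = 4.287 g/cm^3

4.287


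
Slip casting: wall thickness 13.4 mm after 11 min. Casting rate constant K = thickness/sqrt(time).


K = 13.4 / sqrt(11) = 13.4 / 3.3166 = 4.04 mm/min^0.5

4.04


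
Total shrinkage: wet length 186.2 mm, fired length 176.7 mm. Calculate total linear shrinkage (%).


TS = (186.2 - 176.7) / 186.2 * 100 = 5.1%

5.1


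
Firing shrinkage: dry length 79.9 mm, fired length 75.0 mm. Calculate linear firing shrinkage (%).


FS = (79.9 - 75.0) / 79.9 * 100 = 6.13%

6.13


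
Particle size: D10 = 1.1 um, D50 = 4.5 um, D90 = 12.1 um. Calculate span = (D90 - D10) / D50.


Span = (12.1 - 1.1) / 4.5 = 11.0 / 4.5 = 2.444

2.444


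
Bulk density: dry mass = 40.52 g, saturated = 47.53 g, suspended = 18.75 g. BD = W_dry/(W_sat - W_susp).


BD = 40.52 / (47.53 - 18.75) = 40.52 / 28.78 = 1.408 g/cm^3

1.408


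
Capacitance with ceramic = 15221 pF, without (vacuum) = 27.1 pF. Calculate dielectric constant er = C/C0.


er = 15221 / 27.1 = 561.66

561.66


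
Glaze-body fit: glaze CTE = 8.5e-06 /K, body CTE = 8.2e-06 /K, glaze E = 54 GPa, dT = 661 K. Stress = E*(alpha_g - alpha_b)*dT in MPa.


Stress = 54*1000*(8.5e-06 - 8.2e-06)*661 = 10.7 MPa

10.7


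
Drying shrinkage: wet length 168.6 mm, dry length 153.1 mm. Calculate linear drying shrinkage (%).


DS = (168.6 - 153.1) / 168.6 * 100 = 9.19%

9.19


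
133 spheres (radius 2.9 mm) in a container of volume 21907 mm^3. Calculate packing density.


V_sphere = 4/3*pi*2.9^3 = 102.1604 mm^3
Total V = 133*102.1604 = 13587.3332 mm^3
PD = 13587.3332 / 21907 = 0.62

0.62


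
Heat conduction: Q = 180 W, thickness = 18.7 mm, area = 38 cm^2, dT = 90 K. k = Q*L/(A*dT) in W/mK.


k = 180*18.7/1000/(38/10000*90) = 9.84 W/mK

9.84


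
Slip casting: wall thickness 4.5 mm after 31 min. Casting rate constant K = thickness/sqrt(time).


K = 4.5 / sqrt(31) = 4.5 / 5.5678 = 0.808 mm/min^0.5

0.808


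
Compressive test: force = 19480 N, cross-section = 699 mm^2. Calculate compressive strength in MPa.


CS = 19480 / 699 = 27.9 MPa

27.9


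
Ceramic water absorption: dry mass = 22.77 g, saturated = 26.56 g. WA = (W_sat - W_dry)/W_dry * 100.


WA = (26.56 - 22.77) / 22.77 * 100 = 16.64%

16.64


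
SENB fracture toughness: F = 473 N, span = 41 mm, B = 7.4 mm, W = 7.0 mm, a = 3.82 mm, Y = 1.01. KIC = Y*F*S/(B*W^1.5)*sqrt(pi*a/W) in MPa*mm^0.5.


KIC = 1.01*473*41/(7.4*7.0^1.5)*sqrt(pi*3.82/7.0) = 187.13

187.13


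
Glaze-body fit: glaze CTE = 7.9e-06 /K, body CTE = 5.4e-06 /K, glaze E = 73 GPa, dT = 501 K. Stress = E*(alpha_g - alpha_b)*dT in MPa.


Stress = 73*1000*(7.9e-06 - 5.4e-06)*501 = 91.4 MPa

91.4


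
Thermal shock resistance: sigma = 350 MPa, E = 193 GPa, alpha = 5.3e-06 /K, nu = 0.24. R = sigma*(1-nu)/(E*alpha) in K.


R = 350*(1-0.24)/(193*1000*5.3e-06) = 260 K

260


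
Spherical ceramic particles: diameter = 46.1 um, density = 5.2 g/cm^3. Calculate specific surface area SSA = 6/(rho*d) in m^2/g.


SSA = 6 / (5.2 * 46.1) = 0.025 m^2/g

0.025


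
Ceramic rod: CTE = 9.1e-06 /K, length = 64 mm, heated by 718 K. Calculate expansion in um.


dL = 9.1e-06 * 64 * 718 * 1000 = 418.163 um

418.163


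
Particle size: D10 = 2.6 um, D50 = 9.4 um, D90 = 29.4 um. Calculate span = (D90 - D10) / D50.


Span = (29.4 - 2.6) / 9.4 = 26.8 / 9.4 = 2.851

2.851


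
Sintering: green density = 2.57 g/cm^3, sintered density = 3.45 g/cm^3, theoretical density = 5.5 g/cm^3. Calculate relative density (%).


Relative = 3.45 / 5.5 * 100 = 62.7%

62.7


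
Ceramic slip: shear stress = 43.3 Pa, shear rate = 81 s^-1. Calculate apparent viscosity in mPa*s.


eta = tau/gamma * 1000 = 43.3/81 * 1000 = 534.6 mPa*s

534.6


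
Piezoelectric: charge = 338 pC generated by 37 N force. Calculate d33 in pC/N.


d33 = 338 / 37 = 9.1 pC/N

9.1


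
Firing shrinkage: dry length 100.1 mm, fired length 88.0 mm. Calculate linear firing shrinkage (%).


FS = (100.1 - 88.0) / 100.1 * 100 = 12.09%

12.09


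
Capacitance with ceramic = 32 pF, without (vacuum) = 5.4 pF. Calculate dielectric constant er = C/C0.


er = 32 / 5.4 = 5.93

5.93


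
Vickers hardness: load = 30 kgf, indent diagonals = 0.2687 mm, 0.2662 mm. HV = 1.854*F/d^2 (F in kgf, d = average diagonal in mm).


d_avg = (0.2687+0.2662)/2 = 0.26745 mm
HV = 1.854*30/0.26745^2 = 778

778


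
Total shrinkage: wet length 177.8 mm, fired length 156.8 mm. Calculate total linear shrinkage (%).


TS = (177.8 - 156.8) / 177.8 * 100 = 11.81%

11.81


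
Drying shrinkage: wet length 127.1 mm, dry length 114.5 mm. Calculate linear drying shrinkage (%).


DS = (127.1 - 114.5) / 127.1 * 100 = 9.91%

9.91


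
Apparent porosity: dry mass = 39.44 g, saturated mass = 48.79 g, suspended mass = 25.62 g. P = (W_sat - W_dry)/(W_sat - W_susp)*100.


P = (48.79 - 39.44) / (48.79 - 25.62) * 100 = 9.35 / 23.17 * 100 = 40.4%

40.4


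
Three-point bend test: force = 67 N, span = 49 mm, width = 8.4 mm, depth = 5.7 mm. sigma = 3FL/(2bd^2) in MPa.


sigma = 3*67*49/(2*8.4*5.7^2) = 18.0 MPa

18.0


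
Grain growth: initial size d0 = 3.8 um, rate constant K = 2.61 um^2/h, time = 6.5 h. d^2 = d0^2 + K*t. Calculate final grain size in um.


d^2 = 3.8^2 + 2.61*6.5 = 31.405
d = sqrt(31.405) = 5.6 um

5.6


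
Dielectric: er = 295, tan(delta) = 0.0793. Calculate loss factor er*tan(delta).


Loss = 295 * 0.0793 = 23.394

23.394


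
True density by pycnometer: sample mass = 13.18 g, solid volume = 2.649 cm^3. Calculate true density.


TD = 13.18 / 2.649 = 4.975 g/cm^3

4.975


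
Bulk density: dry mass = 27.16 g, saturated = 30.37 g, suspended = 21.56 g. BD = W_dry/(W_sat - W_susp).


BD = 27.16 / (30.37 - 21.56) = 27.16 / 8.81 = 3.083 g/cm^3

3.083


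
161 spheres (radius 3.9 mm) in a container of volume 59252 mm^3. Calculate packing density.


V_sphere = 4/3*pi*3.9^3 = 248.4748 mm^3
Total V = 161*248.4748 = 40004.4428 mm^3
PD = 40004.4428 / 59252 = 0.675

0.675


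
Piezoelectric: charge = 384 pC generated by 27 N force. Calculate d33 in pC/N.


d33 = 384 / 27 = 14.2 pC/N

14.2


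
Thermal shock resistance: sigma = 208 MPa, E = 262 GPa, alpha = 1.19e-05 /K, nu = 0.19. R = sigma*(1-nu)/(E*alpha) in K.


R = 208*(1-0.19)/(262*1000*1.19e-05) = 54 K

54


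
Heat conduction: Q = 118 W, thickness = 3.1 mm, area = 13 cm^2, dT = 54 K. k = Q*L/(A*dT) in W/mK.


k = 118*3.1/1000/(13/10000*54) = 5.21 W/mK

5.21


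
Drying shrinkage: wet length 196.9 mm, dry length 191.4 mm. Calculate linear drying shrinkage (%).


DS = (196.9 - 191.4) / 196.9 * 100 = 2.79%

2.79


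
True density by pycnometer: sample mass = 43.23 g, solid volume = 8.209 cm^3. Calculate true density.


TD = 43.23 / 8.209 = 5.266 g/cm^3

5.266


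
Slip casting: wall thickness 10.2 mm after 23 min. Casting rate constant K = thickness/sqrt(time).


K = 10.2 / sqrt(23) = 10.2 / 4.7958 = 2.127 mm/min^0.5

2.127


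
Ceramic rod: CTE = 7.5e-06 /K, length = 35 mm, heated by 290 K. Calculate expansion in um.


dL = 7.5e-06 * 35 * 290 * 1000 = 76.125 um

76.125


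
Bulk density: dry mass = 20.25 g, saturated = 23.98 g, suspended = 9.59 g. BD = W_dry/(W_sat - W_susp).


BD = 20.25 / (23.98 - 9.59) = 20.25 / 14.39 = 1.407 g/cm^3

1.407


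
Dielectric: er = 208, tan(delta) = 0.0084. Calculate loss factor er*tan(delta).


Loss = 208 * 0.0084 = 1.747

1.747


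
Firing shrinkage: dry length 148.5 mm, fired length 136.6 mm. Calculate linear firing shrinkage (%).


FS = (148.5 - 136.6) / 148.5 * 100 = 8.01%

8.01


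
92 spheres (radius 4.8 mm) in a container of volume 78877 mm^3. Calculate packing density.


V_sphere = 4/3*pi*4.8^3 = 463.2467 mm^3
Total V = 92*463.2467 = 42618.6964 mm^3
PD = 42618.6964 / 78877 = 0.54

0.54


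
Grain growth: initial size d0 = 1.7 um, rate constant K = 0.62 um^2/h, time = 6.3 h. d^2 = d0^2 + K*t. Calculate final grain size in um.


d^2 = 1.7^2 + 0.62*6.3 = 6.796
d = sqrt(6.796) = 2.61 um

2.61


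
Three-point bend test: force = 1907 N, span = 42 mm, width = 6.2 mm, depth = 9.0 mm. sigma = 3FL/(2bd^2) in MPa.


sigma = 3*1907*42/(2*6.2*9.0^2) = 239.2 MPa

239.2


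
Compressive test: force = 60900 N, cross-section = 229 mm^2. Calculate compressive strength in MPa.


CS = 60900 / 229 = 265.9 MPa

265.9


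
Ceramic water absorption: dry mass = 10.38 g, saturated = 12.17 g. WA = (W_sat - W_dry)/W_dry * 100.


WA = (12.17 - 10.38) / 10.38 * 100 = 17.24%

17.24


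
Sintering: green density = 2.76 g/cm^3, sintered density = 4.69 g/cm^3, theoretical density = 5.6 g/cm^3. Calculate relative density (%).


Relative = 4.69 / 5.6 * 100 = 83.8%

83.8


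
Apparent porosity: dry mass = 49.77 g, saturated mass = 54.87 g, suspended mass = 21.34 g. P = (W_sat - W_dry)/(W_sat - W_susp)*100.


P = (54.87 - 49.77) / (54.87 - 21.34) * 100 = 5.1 / 33.53 * 100 = 15.2%

15.2


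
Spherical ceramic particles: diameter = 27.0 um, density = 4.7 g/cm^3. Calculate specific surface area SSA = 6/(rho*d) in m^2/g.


SSA = 6 / (4.7 * 27.0) = 0.047 m^2/g

0.047


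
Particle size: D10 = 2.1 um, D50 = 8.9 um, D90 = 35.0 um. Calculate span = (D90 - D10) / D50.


Span = (35.0 - 2.1) / 8.9 = 32.9 / 8.9 = 3.697

3.697
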